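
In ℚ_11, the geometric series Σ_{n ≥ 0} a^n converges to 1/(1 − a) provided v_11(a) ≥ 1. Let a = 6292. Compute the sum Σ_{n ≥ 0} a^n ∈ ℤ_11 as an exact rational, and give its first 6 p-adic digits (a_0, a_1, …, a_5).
Σ a^n = 1/(1 − a) = -1/6291;  first 6 digits = (1, 0, 8, 4, 9, 3)

v_11(a) = 2 ≥ 1, so the series converges in ℤ_11 to 1/(1 − a) = 1/(1 − 6292) = -1/6291. Expand this rational in ℤ_11: compute digits iteratively via d_i = x_i mod 11, x_{i+1} = (x_i − d_i)/11. The first 6 digits are (1, 0, 8, 4, 9, 3).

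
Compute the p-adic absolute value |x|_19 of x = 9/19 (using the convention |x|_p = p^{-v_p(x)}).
|9/19|_19 = 19

Step 1 — compute v_19(x) by factoring powers of 19 out of the numerator and denominator: v_19(9/19) = -1. Step 2 — apply |x|_p = p^{-v_p(x)} = 19^{1} = 19.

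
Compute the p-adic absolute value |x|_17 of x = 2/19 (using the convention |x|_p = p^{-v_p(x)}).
|2/19|_17 = 1

Step 1 — compute v_17(x) by factoring powers of 17 out of the numerator and denominator: v_17(2/19) = 0. Step 2 — apply |x|_p = p^{-v_p(x)} = 17^{0} = 1.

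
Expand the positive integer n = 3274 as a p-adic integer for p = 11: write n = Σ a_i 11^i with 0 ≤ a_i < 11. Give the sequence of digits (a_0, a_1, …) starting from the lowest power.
(a_0, a_1, …) = (7, 0, 5, 2)

Repeated division by 11 gives the digits low-to-high: 3274 = 7 + 5·11^2 + 2·11^3. Digit sequence: (7, 0, 5, 2).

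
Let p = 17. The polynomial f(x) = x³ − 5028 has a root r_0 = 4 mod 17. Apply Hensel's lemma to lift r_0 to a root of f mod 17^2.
r_1 = 276 (mod 289)

Hensel: r_{i+1} = r_i − f(r_i)/f′(r_i) mod 17^{i+2}, where f′(x) = 3x². Iterate:
  r_0 = 4 (mod 17)
  r_1 = 276 (mod 289)
Final: r = 276 with f(r) ≡ 0 mod 17^2.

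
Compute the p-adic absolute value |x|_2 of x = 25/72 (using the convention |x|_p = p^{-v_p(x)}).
|25/72|_2 = 8

Step 1 — compute v_2(x) by factoring powers of 2 out of the numerator and denominator: v_2(25/72) = -3. Step 2 — apply |x|_p = p^{-v_p(x)} = 2^{3} = 8.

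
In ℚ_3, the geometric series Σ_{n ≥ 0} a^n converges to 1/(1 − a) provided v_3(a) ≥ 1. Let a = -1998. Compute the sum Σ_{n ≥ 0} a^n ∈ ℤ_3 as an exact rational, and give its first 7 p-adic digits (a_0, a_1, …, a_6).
Σ a^n = 1/(1 − a) = 1/1999;  first 7 digits = (1, 0, 0, 1, 2, 0, 1)

v_3(a) = 3 ≥ 1, so the series converges in ℤ_3 to 1/(1 − a) = 1/(1 − (-1998)) = 1/1999. Expand this rational in ℤ_3: compute digits iteratively via d_i = x_i mod 3, x_{i+1} = (x_i − d_i)/3. The first 7 digits are (1, 0, 0, 1, 2, 0, 1).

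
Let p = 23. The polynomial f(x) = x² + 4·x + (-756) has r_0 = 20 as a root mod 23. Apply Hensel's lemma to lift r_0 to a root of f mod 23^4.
r_3 = 115733 (mod 279841)

Hensel: r_{i+1} = r_i − f(r_i)·(f′(r_i))^{-1} mod 23^{i+2}, f′(x) = 2x + 4. Iterate:
  r_0 = 20 (mod 23)
  r_1 = 411 (mod 529)
  r_2 = 6230 (mod 12167)
  r_3 = 115733 (mod 279841)
Final: r = 115733 satisfies f(r) ≡ 0 mod 23^4.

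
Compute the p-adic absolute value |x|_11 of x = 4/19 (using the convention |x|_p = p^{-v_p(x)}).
|4/19|_11 = 1

Step 1 — compute v_11(x) by factoring powers of 11 out of the numerator and denominator: v_11(4/19) = 0. Step 2 — apply |x|_p = p^{-v_p(x)} = 11^{0} = 1.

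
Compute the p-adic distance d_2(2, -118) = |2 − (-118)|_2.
d_2(2, -118) = 1/8

Step 1 — x − y = 2 − (-118) = 120. Step 2 — v_2(120) = 3 (factor: 120 = (2^3 · 15); the sign does not affect v_p). Step 3 — |x − y|_2 = 2^{-3} = 1/8.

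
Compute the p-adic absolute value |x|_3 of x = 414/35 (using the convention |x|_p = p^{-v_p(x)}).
|414/35|_3 = 1/9

Step 1 — compute v_3(x) by factoring powers of 3 out of the numerator and denominator: v_3(414/35) = 2. Step 2 — apply |x|_p = p^{-v_p(x)} = 3^{-2} = 1/9.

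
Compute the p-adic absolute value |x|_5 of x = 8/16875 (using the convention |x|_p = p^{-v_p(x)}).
|8/16875|_5 = 625

Step 1 — compute v_5(x) by factoring powers of 5 out of the numerator and denominator: v_5(8/16875) = -4. Step 2 — apply |x|_p = p^{-v_p(x)} = 5^{4} = 625.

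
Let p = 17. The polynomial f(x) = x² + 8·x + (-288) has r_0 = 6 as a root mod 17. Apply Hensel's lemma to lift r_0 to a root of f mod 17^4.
r_3 = 68567 (mod 83521)

Hensel: r_{i+1} = r_i − f(r_i)·(f′(r_i))^{-1} mod 17^{i+2}, f′(x) = 2x + 8. Iterate:
  r_0 = 6 (mod 17)
  r_1 = 74 (mod 289)
  r_2 = 4698 (mod 4913)
  r_3 = 68567 (mod 83521)
Final: r = 68567 satisfies f(r) ≡ 0 mod 17^4.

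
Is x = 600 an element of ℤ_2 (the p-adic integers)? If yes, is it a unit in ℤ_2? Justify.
x ∈ ℤ_2 but not a unit; v_2(x) = 3 > 0

ℤ_2 = {x ∈ ℚ_2 : v_2(x) ≥ 0} and ℤ_2^× = {x ∈ ℤ_2 : v_2(x) = 0}. Here v_2(600) = v_2(num) − v_2(den) = 3; compare against these criteria.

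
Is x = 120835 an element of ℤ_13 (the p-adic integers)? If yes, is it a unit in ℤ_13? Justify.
x ∈ ℤ_13 but not a unit; v_13(x) = 3 > 0

ℤ_13 = {x ∈ ℚ_13 : v_13(x) ≥ 0} and ℤ_13^× = {x ∈ ℤ_13 : v_13(x) = 0}. Here v_13(120835) = v_13(num) − v_13(den) = 3; compare against these criteria.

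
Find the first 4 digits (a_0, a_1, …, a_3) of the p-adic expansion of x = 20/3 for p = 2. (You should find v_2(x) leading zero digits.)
(a_0, …, a_3) = (0, 0, 1, 1)

v_2(20/3) = 2, so a_0 = ... = a_1 = 0. Factor out: x = 2^2 · u with u = 5/3 a unit in ℤ_2. Expand u iteratively via a_{v+i} = u_i mod 2, u_{i+1} = (u_i − a_{v+i})/2:
  u_0 = 5/3;  a_2 = 1;  u_1 = (u_0 − 1)/2 = 1/3
  u_1 = 1/3;  a_3 = 1;  u_2 = (u_1 − 1)/2 = -1/3
Digits: (0, 0, 1, 1).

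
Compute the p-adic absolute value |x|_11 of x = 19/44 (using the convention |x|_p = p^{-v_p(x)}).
|19/44|_11 = 11

Step 1 — compute v_11(x) by factoring powers of 11 out of the numerator and denominator: v_11(19/44) = -1. Step 2 — apply |x|_p = p^{-v_p(x)} = 11^{1} = 11.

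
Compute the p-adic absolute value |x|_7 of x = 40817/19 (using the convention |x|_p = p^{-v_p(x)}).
|40817/19|_7 = 1/2401

Step 1 — compute v_7(x) by factoring powers of 7 out of the numerator and denominator: v_7(40817/19) = 4. Step 2 — apply |x|_p = p^{-v_p(x)} = 7^{-4} = 1/2401.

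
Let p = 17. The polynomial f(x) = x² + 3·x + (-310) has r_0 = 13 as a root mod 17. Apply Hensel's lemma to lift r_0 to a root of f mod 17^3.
r_2 = 2767 (mod 4913)

Hensel: r_{i+1} = r_i − f(r_i)·(f′(r_i))^{-1} mod 17^{i+2}, f′(x) = 2x + 3. Iterate:
  r_0 = 13 (mod 17)
  r_1 = 166 (mod 289)
  r_2 = 2767 (mod 4913)
Final: r = 2767 satisfies f(r) ≡ 0 mod 17^3.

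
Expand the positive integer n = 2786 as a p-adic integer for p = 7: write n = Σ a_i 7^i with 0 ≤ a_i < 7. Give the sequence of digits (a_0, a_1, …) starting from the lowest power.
(a_0, a_1, …) = (0, 6, 0, 1, 1)

Repeated division by 7 gives the digits low-to-high: 2786 = 6·7^1 + 1·7^3 + 1·7^4. Digit sequence: (0, 6, 0, 1, 1).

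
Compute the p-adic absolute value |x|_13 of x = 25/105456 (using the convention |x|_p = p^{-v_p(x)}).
|25/105456|_13 = 2197

Step 1 — compute v_13(x) by factoring powers of 13 out of the numerator and denominator: v_13(25/105456) = -3. Step 2 — apply |x|_p = p^{-v_p(x)} = 13^{3} = 2197.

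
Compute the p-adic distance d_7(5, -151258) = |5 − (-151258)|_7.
d_7(5, -151258) = 1/16807

Step 1 — x − y = 5 − (-151258) = 151263. Step 2 — v_7(151263) = 5 (factor: 151263 = (7^5 · 9); the sign does not affect v_p). Step 3 — |x − y|_7 = 7^{-5} = 1/16807.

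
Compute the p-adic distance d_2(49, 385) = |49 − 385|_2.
d_2(49, 385) = 1/16

Step 1 — x − y = 49 − 385 = -336. Step 2 — v_2(-336) = 4 (factor: -336 = −(2^4 · 21); the sign does not affect v_p). Step 3 — |x − y|_2 = 2^{-4} = 1/16.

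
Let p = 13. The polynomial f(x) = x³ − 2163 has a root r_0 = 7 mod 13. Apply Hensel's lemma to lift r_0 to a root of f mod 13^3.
r_2 = 1307 (mod 2197)

Hensel: r_{i+1} = r_i − f(r_i)/f′(r_i) mod 13^{i+2}, where f′(x) = 3x². Iterate:
  r_0 = 7 (mod 13)
  r_1 = 124 (mod 169)
  r_2 = 1307 (mod 2197)
Final: r = 1307 with f(r) ≡ 0 mod 13^3.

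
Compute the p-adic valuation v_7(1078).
v_7(1078) = 2

v_7(n) is the largest exponent k such that 7^k divides n. Factor out: 1078 = 7^2 · 22. (Sign doesn't affect v_p.) So v_7(1078) = 2.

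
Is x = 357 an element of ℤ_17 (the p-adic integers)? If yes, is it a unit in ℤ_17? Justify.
x ∈ ℤ_17 but not a unit; v_17(x) = 1 > 0

ℤ_17 = {x ∈ ℚ_17 : v_17(x) ≥ 0} and ℤ_17^× = {x ∈ ℤ_17 : v_17(x) = 0}. Here v_17(357) = v_17(num) − v_17(den) = 1; compare against these criteria.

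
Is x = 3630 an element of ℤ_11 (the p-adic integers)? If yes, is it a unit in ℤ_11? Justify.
x ∈ ℤ_11 but not a unit; v_11(x) = 2 > 0

ℤ_11 = {x ∈ ℚ_11 : v_11(x) ≥ 0} and ℤ_11^× = {x ∈ ℤ_11 : v_11(x) = 0}. Here v_11(3630) = v_11(num) − v_11(den) = 2; compare against these criteria.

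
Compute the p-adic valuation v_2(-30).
v_2(-30) = 1

v_2(n) is the largest exponent k such that 2^k divides n. Factor out: -30 = -2^1 · 15. (Sign doesn't affect v_p.) So v_2(-30) = 1.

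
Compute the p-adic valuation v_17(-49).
v_17(-49) = 0

v_17(n) is the largest exponent k such that 17^k divides n. Factor out: -49 = -17^0 · 49. (Sign doesn't affect v_p.) So v_17(-49) = 0.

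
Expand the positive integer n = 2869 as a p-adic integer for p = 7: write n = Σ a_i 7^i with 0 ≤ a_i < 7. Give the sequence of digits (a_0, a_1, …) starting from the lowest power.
(a_0, a_1, …) = (6, 3, 2, 1, 1)

Repeated division by 7 gives the digits low-to-high: 2869 = 6 + 3·7^1 + 2·7^2 + 1·7^3 + 1·7^4. Digit sequence: (6, 3, 2, 1, 1).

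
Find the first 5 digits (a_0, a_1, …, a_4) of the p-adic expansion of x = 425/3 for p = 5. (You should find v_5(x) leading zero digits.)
(a_0, …, a_4) = (0, 0, 4, 2, 3)

v_5(425/3) = 2, so a_0 = ... = a_1 = 0. Factor out: x = 5^2 · u with u = 17/3 a unit in ℤ_5. Expand u iteratively via a_{v+i} = u_i mod 5, u_{i+1} = (u_i − a_{v+i})/5:
  u_0 = 17/3;  a_2 = 4;  u_1 = (u_0 − 4)/5 = 1/3
  u_1 = 1/3;  a_3 = 2;  u_2 = (u_1 − 2)/5 = -1/3
  u_2 = -1/3;  a_4 = 3;  u_3 = (u_2 − 3)/5 = -2/3
Digits: (0, 0, 4, 2, 3).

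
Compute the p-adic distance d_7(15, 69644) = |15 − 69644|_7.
d_7(15, 69644) = 1/2401

Step 1 — x − y = 15 − 69644 = -69629. Step 2 — v_7(-69629) = 4 (factor: -69629 = −(7^4 · 29); the sign does not affect v_p). Step 3 — |x − y|_7 = 7^{-4} = 1/2401.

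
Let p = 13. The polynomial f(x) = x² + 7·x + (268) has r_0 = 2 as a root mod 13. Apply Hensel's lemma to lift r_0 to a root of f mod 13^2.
r_1 = 145 (mod 169)

Hensel: r_{i+1} = r_i − f(r_i)·(f′(r_i))^{-1} mod 13^{i+2}, f′(x) = 2x + 7. Iterate:
  r_0 = 2 (mod 13)
  r_1 = 145 (mod 169)
Final: r = 145 satisfies f(r) ≡ 0 mod 13^2.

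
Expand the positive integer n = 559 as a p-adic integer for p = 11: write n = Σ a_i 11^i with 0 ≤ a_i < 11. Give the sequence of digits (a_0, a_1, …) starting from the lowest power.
(a_0, a_1, …) = (9, 6, 4)

Repeated division by 11 gives the digits low-to-high: 559 = 9 + 6·11^1 + 4·11^2. Digit sequence: (9, 6, 4).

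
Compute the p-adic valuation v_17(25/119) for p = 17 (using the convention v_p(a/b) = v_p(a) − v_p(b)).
v_17(25/119) = -1

Factor powers of 17 from the numerator and denominator of the reduced fraction: 25 = 17^0 · 25 and 119 = 17^1 · 7. Apply v_p(a/b) = v_p(a) − v_p(b): v_17(25/119) = 0 − 1 = -1.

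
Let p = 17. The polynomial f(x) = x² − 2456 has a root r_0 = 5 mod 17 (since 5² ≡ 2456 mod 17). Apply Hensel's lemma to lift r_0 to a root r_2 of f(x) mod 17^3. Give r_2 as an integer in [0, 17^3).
r_2 = 3167 (mod 4913)

Hensel's recurrence: r_{i+1} = r_i − f(r_i)·(f′(r_i))^{-1} mod 17^{i+2}, with f′(x) = 2x. Iterate:
  r_0 = 5 (mod 17)
  r_1 = 277 (mod 289)
  r_2 = 3167 (mod 4913)
Final: r_2 = 3167, and one checks f(r_2) ≡ 0 mod 17^3.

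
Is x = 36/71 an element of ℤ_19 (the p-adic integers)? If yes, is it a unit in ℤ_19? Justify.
x ∈ ℤ_19^× (unit); v_19(x) = 0

ℤ_19 = {x ∈ ℚ_19 : v_19(x) ≥ 0} and ℤ_19^× = {x ∈ ℤ_19 : v_19(x) = 0}. Here v_19(36/71) = v_19(num) − v_19(den) = 0; compare against these criteria.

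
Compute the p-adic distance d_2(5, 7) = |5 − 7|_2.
d_2(5, 7) = 1/2

Step 1 — x − y = 5 − 7 = -2. Step 2 — v_2(-2) = 1 (factor: -2 = −(2^1 · 1); the sign does not affect v_p). Step 3 — |x − y|_2 = 2^{-1} = 1/2.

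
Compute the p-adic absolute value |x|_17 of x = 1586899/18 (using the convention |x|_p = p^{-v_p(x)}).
|1586899/18|_17 = 1/83521

Step 1 — compute v_17(x) by factoring powers of 17 out of the numerator and denominator: v_17(1586899/18) = 4. Step 2 — apply |x|_p = p^{-v_p(x)} = 17^{-4} = 1/83521.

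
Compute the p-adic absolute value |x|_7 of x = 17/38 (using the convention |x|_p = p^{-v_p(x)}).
|17/38|_7 = 1

Step 1 — compute v_7(x) by factoring powers of 7 out of the numerator and denominator: v_7(17/38) = 0. Step 2 — apply |x|_p = p^{-v_p(x)} = 7^{0} = 1.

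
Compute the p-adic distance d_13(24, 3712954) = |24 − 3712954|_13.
d_13(24, 3712954) = 1/371293

Step 1 — x − y = 24 − 3712954 = -3712930. Step 2 — v_13(-3712930) = 5 (factor: -3712930 = −(13^5 · 10); the sign does not affect v_p). Step 3 — |x − y|_13 = 13^{-5} = 1/371293.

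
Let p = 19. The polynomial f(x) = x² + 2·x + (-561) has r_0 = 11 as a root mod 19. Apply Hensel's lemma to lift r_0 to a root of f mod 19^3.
r_2 = 5293 (mod 6859)

Hensel: r_{i+1} = r_i − f(r_i)·(f′(r_i))^{-1} mod 19^{i+2}, f′(x) = 2x + 2. Iterate:
  r_0 = 11 (mod 19)
  r_1 = 239 (mod 361)
  r_2 = 5293 (mod 6859)
Final: r = 5293 satisfies f(r) ≡ 0 mod 19^3.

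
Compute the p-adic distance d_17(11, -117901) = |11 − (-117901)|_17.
d_17(11, -117901) = 1/4913

Step 1 — x − y = 11 − (-117901) = 117912. Step 2 — v_17(117912) = 3 (factor: 117912 = (17^3 · 24); the sign does not affect v_p). Step 3 — |x − y|_17 = 17^{-3} = 1/4913.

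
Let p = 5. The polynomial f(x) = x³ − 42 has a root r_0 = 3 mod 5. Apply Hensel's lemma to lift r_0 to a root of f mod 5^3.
r_2 = 23 (mod 125)

Hensel: r_{i+1} = r_i − f(r_i)/f′(r_i) mod 5^{i+2}, where f′(x) = 3x². Iterate:
  r_0 = 3 (mod 5)
  r_1 = 23 (mod 25)
  r_2 = 23 (mod 125)
Final: r = 23 with f(r) ≡ 0 mod 5^3.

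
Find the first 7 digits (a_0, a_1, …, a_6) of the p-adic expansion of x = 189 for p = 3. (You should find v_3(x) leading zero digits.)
(a_0, …, a_6) = (0, 0, 0, 1, 2, 0, 0)

v_3(189) = 3, so a_0 = ... = a_2 = 0. Factor out: x = 3^3 · u with u = 7 a unit in ℤ_3. Expand u iteratively via a_{v+i} = u_i mod 3, u_{i+1} = (u_i − a_{v+i})/3:
  u_0 = 7;  a_3 = 1;  u_1 = (u_0 − 1)/3 = 2
  u_1 = 2;  a_4 = 2;  u_2 = (u_1 − 2)/3 = 0
  u_2 = 0;  a_5 = 0;  u_3 = (u_2 − 0)/3 = 0
  u_3 = 0;  a_6 = 0;  u_4 = (u_3 − 0)/3 = 0
Digits: (0, 0, 0, 1, 2, 0, 0).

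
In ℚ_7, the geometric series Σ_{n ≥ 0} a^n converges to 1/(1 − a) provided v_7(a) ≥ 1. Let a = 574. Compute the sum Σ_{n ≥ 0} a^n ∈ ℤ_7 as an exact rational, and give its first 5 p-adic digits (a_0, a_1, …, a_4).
Σ a^n = 1/(1 − a) = -1/573;  first 5 digits = (1, 5, 1, 2, 2)

v_7(a) = 1 ≥ 1, so the series converges in ℤ_7 to 1/(1 − a) = 1/(1 − 574) = -1/573. Expand this rational in ℤ_7: compute digits iteratively via d_i = x_i mod 7, x_{i+1} = (x_i − d_i)/7. The first 5 digits are (1, 5, 1, 2, 2).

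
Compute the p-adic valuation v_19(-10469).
v_19(-10469) = 2

v_19(n) is the largest exponent k such that 19^k divides n. Factor out: -10469 = -19^2 · 29. (Sign doesn't affect v_p.) So v_19(-10469) = 2.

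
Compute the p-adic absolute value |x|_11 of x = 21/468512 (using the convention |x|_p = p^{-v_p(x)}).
|21/468512|_11 = 14641

Step 1 — compute v_11(x) by factoring powers of 11 out of the numerator and denominator: v_11(21/468512) = -4. Step 2 — apply |x|_p = p^{-v_p(x)} = 11^{4} = 14641.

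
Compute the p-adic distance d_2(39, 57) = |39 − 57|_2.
d_2(39, 57) = 1/2

Step 1 — x − y = 39 − 57 = -18. Step 2 — v_2(-18) = 1 (factor: -18 = −(2^1 · 9); the sign does not affect v_p). Step 3 — |x − y|_2 = 2^{-1} = 1/2.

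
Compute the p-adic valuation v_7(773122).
v_7(773122) = 5

v_7(n) is the largest exponent k such that 7^k divides n. Factor out: 773122 = 7^5 · 46. (Sign doesn't affect v_p.) So v_7(773122) = 5.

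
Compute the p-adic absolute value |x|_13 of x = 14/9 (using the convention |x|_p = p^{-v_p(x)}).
|14/9|_13 = 1

Step 1 — compute v_13(x) by factoring powers of 13 out of the numerator and denominator: v_13(14/9) = 0. Step 2 — apply |x|_p = p^{-v_p(x)} = 13^{0} = 1.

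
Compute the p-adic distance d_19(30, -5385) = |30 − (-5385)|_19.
d_19(30, -5385) = 1/361

Step 1 — x − y = 30 − (-5385) = 5415. Step 2 — v_19(5415) = 2 (factor: 5415 = (19^2 · 15); the sign does not affect v_p). Step 3 — |x − y|_19 = 19^{-2} = 1/361.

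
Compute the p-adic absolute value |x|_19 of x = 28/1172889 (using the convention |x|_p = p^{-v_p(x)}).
|28/1172889|_19 = 130321

Step 1 — compute v_19(x) by factoring powers of 19 out of the numerator and denominator: v_19(28/1172889) = -4. Step 2 — apply |x|_p = p^{-v_p(x)} = 19^{4} = 130321.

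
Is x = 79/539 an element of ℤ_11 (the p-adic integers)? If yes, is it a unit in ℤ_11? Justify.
x ∉ ℤ_11 (v_11(x) = -1 < 0)

ℤ_11 = {x ∈ ℚ_11 : v_11(x) ≥ 0} and ℤ_11^× = {x ∈ ℤ_11 : v_11(x) = 0}. Here v_11(79/539) = v_11(num) − v_11(den) = -1; compare against these criteria.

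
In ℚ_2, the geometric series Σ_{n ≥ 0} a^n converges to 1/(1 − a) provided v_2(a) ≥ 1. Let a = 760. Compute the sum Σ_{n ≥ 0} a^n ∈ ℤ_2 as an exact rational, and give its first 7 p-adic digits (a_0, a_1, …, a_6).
Σ a^n = 1/(1 − a) = -1/759;  first 7 digits = (1, 0, 0, 1, 1, 1, 0)

v_2(a) = 3 ≥ 1, so the series converges in ℤ_2 to 1/(1 − a) = 1/(1 − 760) = -1/759. Expand this rational in ℤ_2: compute digits iteratively via d_i = x_i mod 2, x_{i+1} = (x_i − d_i)/2. The first 7 digits are (1, 0, 0, 1, 1, 1, 0).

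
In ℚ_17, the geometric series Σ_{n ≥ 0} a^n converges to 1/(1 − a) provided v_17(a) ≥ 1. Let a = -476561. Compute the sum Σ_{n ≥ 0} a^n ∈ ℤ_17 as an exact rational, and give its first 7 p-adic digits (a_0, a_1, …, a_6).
Σ a^n = 1/(1 − a) = 1/476562;  first 7 digits = (1, 0, 0, 5, 11, 16, 7)

v_17(a) = 3 ≥ 1, so the series converges in ℤ_17 to 1/(1 − a) = 1/(1 − (-476561)) = 1/476562. Expand this rational in ℤ_17: compute digits iteratively via d_i = x_i mod 17, x_{i+1} = (x_i − d_i)/17. The first 7 digits are (1, 0, 0, 5, 11, 16, 7).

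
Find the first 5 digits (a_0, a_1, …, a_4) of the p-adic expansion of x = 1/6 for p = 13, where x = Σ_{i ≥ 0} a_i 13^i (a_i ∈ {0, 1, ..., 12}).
(a_0, …, a_4) = (11, 10, 10, 10, 10)

v_13(1/6) = 0 (numerator and denominator both coprime to 13), so x ∈ ℤ_13^×. Compute digits iteratively via a_i = x_i mod 13, x_{i+1} = (x_i − a_i)/13, with x_0 = x:
  x_0 = 1/6;  a_0 = 11;  x_1 = (x_0 − 11)/13 = -5/6
  x_1 = -5/6;  a_1 = 10;  x_2 = (x_1 − 10)/13 = -5/6
  x_2 = -5/6;  a_2 = 10;  x_3 = (x_2 − 10)/13 = -5/6
  x_3 = -5/6;  a_3 = 10;  x_4 = (x_3 − 10)/13 = -5/6
  x_4 = -5/6;  a_4 = 10;  x_5 = (x_4 − 10)/13 = -5/6
Digits: (11, 10, 10, 10, 10).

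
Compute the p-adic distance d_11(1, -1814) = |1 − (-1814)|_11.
d_11(1, -1814) = 1/121

Step 1 — x − y = 1 − (-1814) = 1815. Step 2 — v_11(1815) = 2 (factor: 1815 = (11^2 · 15); the sign does not affect v_p). Step 3 — |x − y|_11 = 11^{-2} = 1/121.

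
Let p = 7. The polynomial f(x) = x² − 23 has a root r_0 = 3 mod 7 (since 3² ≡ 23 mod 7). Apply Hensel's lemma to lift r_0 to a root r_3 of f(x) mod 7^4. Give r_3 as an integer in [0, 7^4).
r_3 = 430 (mod 2401)

Hensel's recurrence: r_{i+1} = r_i − f(r_i)·(f′(r_i))^{-1} mod 7^{i+2}, with f′(x) = 2x. Iterate:
  r_0 = 3 (mod 7)
  r_1 = 38 (mod 49)
  r_2 = 87 (mod 343)
  r_3 = 430 (mod 2401)
Final: r_3 = 430, and one checks f(r_3) ≡ 0 mod 7^4.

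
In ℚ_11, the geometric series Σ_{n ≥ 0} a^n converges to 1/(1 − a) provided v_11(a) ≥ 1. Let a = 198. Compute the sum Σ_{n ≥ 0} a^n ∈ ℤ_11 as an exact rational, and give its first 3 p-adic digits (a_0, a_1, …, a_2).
Σ a^n = 1/(1 − a) = -1/197;  first 3 digits = (1, 7, 6)

v_11(a) = 1 ≥ 1, so the series converges in ℤ_11 to 1/(1 − a) = 1/(1 − 198) = -1/197. Expand this rational in ℤ_11: compute digits iteratively via d_i = x_i mod 11, x_{i+1} = (x_i − d_i)/11. The first 3 digits are (1, 7, 6).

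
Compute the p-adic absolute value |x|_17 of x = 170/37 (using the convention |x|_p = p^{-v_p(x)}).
|170/37|_17 = 1/17

Step 1 — compute v_17(x) by factoring powers of 17 out of the numerator and denominator: v_17(170/37) = 1. Step 2 — apply |x|_p = p^{-v_p(x)} = 17^{-1} = 1/17.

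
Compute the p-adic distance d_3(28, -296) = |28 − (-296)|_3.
d_3(28, -296) = 1/81

Step 1 — x − y = 28 − (-296) = 324. Step 2 — v_3(324) = 4 (factor: 324 = (3^4 · 4); the sign does not affect v_p). Step 3 — |x − y|_3 = 3^{-4} = 1/81.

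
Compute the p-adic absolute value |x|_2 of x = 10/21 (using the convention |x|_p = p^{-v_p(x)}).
|10/21|_2 = 1/2

Step 1 — compute v_2(x) by factoring powers of 2 out of the numerator and denominator: v_2(10/21) = 1. Step 2 — apply |x|_p = p^{-v_p(x)} = 2^{-1} = 1/2.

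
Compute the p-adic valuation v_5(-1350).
v_5(-1350) = 2

v_5(n) is the largest exponent k such that 5^k divides n. Factor out: -1350 = -5^2 · 54. (Sign doesn't affect v_p.) So v_5(-1350) = 2.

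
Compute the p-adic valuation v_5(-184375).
v_5(-184375) = 5

v_5(n) is the largest exponent k such that 5^k divides n. Factor out: -184375 = -5^5 · 59. (Sign doesn't affect v_p.) So v_5(-184375) = 5.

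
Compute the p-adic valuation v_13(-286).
v_13(-286) = 1

v_13(n) is the largest exponent k such that 13^k divides n. Factor out: -286 = -13^1 · 22. (Sign doesn't affect v_p.) So v_13(-286) = 1.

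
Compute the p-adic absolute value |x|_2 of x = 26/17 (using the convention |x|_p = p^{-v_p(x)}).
|26/17|_2 = 1/2

Step 1 — compute v_2(x) by factoring powers of 2 out of the numerator and denominator: v_2(26/17) = 1. Step 2 — apply |x|_p = p^{-v_p(x)} = 2^{-1} = 1/2.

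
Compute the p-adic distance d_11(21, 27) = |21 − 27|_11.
d_11(21, 27) = 1

Step 1 — x − y = 21 − 27 = -6. Step 2 — v_11(-6) = 0 (factor: -6 = −(11^0 · 6); the sign does not affect v_p). Step 3 — |x − y|_11 = 11^{0} = 1.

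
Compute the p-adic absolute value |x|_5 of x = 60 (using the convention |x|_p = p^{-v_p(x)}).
|60|_5 = 1/5

Step 1 — compute v_5(x) by factoring powers of 5 out of the numerator and denominator: v_5(60) = 1. Step 2 — apply |x|_p = p^{-v_p(x)} = 5^{-1} = 1/5.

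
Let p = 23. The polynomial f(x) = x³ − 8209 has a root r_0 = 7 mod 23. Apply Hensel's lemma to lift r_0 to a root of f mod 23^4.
r_3 = 107210 (mod 279841)

Hensel: r_{i+1} = r_i − f(r_i)/f′(r_i) mod 23^{i+2}, where f′(x) = 3x². Iterate:
  r_0 = 7 (mod 23)
  r_1 = 352 (mod 529)
  r_2 = 9874 (mod 12167)
  r_3 = 107210 (mod 279841)
Final: r = 107210 with f(r) ≡ 0 mod 23^4.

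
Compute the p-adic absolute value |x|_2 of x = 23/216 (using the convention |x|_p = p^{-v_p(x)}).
|23/216|_2 = 8

Step 1 — compute v_2(x) by factoring powers of 2 out of the numerator and denominator: v_2(23/216) = -3. Step 2 — apply |x|_p = p^{-v_p(x)} = 2^{3} = 8.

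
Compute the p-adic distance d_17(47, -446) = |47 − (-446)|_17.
d_17(47, -446) = 1/17

Step 1 — x − y = 47 − (-446) = 493. Step 2 — v_17(493) = 1 (factor: 493 = (17^1 · 29); the sign does not affect v_p). Step 3 — |x − y|_17 = 17^{-1} = 1/17.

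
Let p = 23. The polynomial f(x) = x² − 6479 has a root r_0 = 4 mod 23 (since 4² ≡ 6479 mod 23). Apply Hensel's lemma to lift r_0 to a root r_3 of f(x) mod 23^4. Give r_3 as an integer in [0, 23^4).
r_3 = 92395 (mod 279841)

Hensel's recurrence: r_{i+1} = r_i − f(r_i)·(f′(r_i))^{-1} mod 23^{i+2}, with f′(x) = 2x. Iterate:
  r_0 = 4 (mod 23)
  r_1 = 349 (mod 529)
  r_2 = 7226 (mod 12167)
  r_3 = 92395 (mod 279841)
Final: r_3 = 92395, and one checks f(r_3) ≡ 0 mod 23^4.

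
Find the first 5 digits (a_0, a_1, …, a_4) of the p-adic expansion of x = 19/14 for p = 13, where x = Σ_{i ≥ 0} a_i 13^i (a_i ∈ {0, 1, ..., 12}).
(a_0, …, a_4) = (6, 8, 4, 8, 4)

v_13(19/14) = 0 (numerator and denominator both coprime to 13), so x ∈ ℤ_13^×. Compute digits iteratively via a_i = x_i mod 13, x_{i+1} = (x_i − a_i)/13, with x_0 = x:
  x_0 = 19/14;  a_0 = 6;  x_1 = (x_0 − 6)/13 = -5/14
  x_1 = -5/14;  a_1 = 8;  x_2 = (x_1 − 8)/13 = -9/14
  x_2 = -9/14;  a_2 = 4;  x_3 = (x_2 − 4)/13 = -5/14
  x_3 = -5/14;  a_3 = 8;  x_4 = (x_3 − 8)/13 = -9/14
  x_4 = -9/14;  a_4 = 4;  x_5 = (x_4 − 4)/13 = -5/14
Digits: (6, 8, 4, 8, 4).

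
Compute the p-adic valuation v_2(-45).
v_2(-45) = 0

v_2(n) is the largest exponent k such that 2^k divides n. Factor out: -45 = -2^0 · 45. (Sign doesn't affect v_p.) So v_2(-45) = 0.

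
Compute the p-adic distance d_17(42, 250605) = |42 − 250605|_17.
d_17(42, 250605) = 1/83521

Step 1 — x − y = 42 − 250605 = -250563. Step 2 — v_17(-250563) = 4 (factor: -250563 = −(17^4 · 3); the sign does not affect v_p). Step 3 — |x − y|_17 = 17^{-4} = 1/83521.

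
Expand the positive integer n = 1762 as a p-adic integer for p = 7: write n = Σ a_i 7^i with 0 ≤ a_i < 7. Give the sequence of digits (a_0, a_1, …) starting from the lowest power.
(a_0, a_1, …) = (5, 6, 0, 5)

Repeated division by 7 gives the digits low-to-high: 1762 = 5 + 6·7^1 + 5·7^3. Digit sequence: (5, 6, 0, 5).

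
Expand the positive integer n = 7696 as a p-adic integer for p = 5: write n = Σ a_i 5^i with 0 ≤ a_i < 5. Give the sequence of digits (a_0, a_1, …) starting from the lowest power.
(a_0, a_1, …) = (1, 4, 2, 1, 2, 2)

Repeated division by 5 gives the digits low-to-high: 7696 = 1 + 4·5^1 + 2·5^2 + 1·5^3 + 2·5^4 + 2·5^5. Digit sequence: (1, 4, 2, 1, 2, 2).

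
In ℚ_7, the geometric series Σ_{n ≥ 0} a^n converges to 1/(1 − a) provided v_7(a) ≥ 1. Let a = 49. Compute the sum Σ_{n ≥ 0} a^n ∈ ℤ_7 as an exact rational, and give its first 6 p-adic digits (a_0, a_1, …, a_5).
Σ a^n = 1/(1 − a) = -1/48;  first 6 digits = (1, 0, 1, 0, 1, 0)

v_7(a) = 2 ≥ 1, so the series converges in ℤ_7 to 1/(1 − a) = 1/(1 − 49) = -1/48. Expand this rational in ℤ_7: compute digits iteratively via d_i = x_i mod 7, x_{i+1} = (x_i − d_i)/7. The first 6 digits are (1, 0, 1, 0, 1, 0).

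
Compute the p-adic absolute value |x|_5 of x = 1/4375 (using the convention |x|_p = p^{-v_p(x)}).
|1/4375|_5 = 625

Step 1 — compute v_5(x) by factoring powers of 5 out of the numerator and denominator: v_5(1/4375) = -4. Step 2 — apply |x|_p = p^{-v_p(x)} = 5^{4} = 625.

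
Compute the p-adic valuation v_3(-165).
v_3(-165) = 1

v_3(n) is the largest exponent k such that 3^k divides n. Factor out: -165 = -3^1 · 55. (Sign doesn't affect v_p.) So v_3(-165) = 1.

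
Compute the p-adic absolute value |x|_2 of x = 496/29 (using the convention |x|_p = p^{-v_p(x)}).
|496/29|_2 = 1/16

Step 1 — compute v_2(x) by factoring powers of 2 out of the numerator and denominator: v_2(496/29) = 4. Step 2 — apply |x|_p = p^{-v_p(x)} = 2^{-4} = 1/16.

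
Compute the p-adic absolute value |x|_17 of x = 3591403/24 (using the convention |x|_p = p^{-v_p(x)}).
|3591403/24|_17 = 1/83521

Step 1 — compute v_17(x) by factoring powers of 17 out of the numerator and denominator: v_17(3591403/24) = 4. Step 2 — apply |x|_p = p^{-v_p(x)} = 17^{-4} = 1/83521.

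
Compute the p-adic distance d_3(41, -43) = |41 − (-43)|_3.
d_3(41, -43) = 1/3

Step 1 — x − y = 41 − (-43) = 84. Step 2 — v_3(84) = 1 (factor: 84 = (3^1 · 28); the sign does not affect v_p). Step 3 — |x − y|_3 = 3^{-1} = 1/3.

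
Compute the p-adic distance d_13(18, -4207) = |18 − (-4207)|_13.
d_13(18, -4207) = 1/169

Step 1 — x − y = 18 − (-4207) = 4225. Step 2 — v_13(4225) = 2 (factor: 4225 = (13^2 · 25); the sign does not affect v_p). Step 3 — |x − y|_13 = 13^{-2} = 1/169.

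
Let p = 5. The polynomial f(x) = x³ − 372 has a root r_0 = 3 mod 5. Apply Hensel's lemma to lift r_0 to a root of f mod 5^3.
r_2 = 38 (mod 125)

Hensel: r_{i+1} = r_i − f(r_i)/f′(r_i) mod 5^{i+2}, where f′(x) = 3x². Iterate:
  r_0 = 3 (mod 5)
  r_1 = 13 (mod 25)
  r_2 = 38 (mod 125)
Final: r = 38 with f(r) ≡ 0 mod 5^3.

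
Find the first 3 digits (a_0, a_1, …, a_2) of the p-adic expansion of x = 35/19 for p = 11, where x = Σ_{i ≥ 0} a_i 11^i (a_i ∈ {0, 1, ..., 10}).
(a_0, …, a_2) = (3, 8, 1)

v_11(35/19) = 0 (numerator and denominator both coprime to 11), so x ∈ ℤ_11^×. Compute digits iteratively via a_i = x_i mod 11, x_{i+1} = (x_i − a_i)/11, with x_0 = x:
  x_0 = 35/19;  a_0 = 3;  x_1 = (x_0 − 3)/11 = -2/19
  x_1 = -2/19;  a_1 = 8;  x_2 = (x_1 − 8)/11 = -14/19
  x_2 = -14/19;  a_2 = 1;  x_3 = (x_2 − 1)/11 = -3/19
Digits: (3, 8, 1).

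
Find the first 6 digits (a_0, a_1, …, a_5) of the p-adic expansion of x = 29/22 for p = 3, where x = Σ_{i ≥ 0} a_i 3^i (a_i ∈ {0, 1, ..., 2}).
(a_0, …, a_5) = (2, 1, 0, 0, 2, 0)

v_3(29/22) = 0 (numerator and denominator both coprime to 3), so x ∈ ℤ_3^×. Compute digits iteratively via a_i = x_i mod 3, x_{i+1} = (x_i − a_i)/3, with x_0 = x:
  x_0 = 29/22;  a_0 = 2;  x_1 = (x_0 − 2)/3 = -5/22
  x_1 = -5/22;  a_1 = 1;  x_2 = (x_1 − 1)/3 = -9/22
  x_2 = -9/22;  a_2 = 0;  x_3 = (x_2 − 0)/3 = -3/22
  x_3 = -3/22;  a_3 = 0;  x_4 = (x_3 − 0)/3 = -1/22
  x_4 = -1/22;  a_4 = 2;  x_5 = (x_4 − 2)/3 = -15/22
  x_5 = -15/22;  a_5 = 0;  x_6 = (x_5 − 0)/3 = -5/22
Digits: (2, 1, 0, 0, 2, 0).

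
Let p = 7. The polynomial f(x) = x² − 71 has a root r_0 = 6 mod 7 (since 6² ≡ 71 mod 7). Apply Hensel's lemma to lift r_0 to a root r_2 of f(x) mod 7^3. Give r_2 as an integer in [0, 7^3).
r_2 = 62 (mod 343)

Hensel's recurrence: r_{i+1} = r_i − f(r_i)·(f′(r_i))^{-1} mod 7^{i+2}, with f′(x) = 2x. Iterate:
  r_0 = 6 (mod 7)
  r_1 = 13 (mod 49)
  r_2 = 62 (mod 343)
Final: r_2 = 62, and one checks f(r_2) ≡ 0 mod 7^3.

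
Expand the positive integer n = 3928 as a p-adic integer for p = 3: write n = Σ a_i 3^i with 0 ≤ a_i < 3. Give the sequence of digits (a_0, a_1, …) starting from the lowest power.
(a_0, a_1, …) = (1, 1, 1, 1, 0, 1, 2, 1)

Repeated division by 3 gives the digits low-to-high: 3928 = 1 + 1·3^1 + 1·3^2 + 1·3^3 + 1·3^5 + 2·3^6 + 1·3^7. Digit sequence: (1, 1, 1, 1, 0, 1, 2, 1).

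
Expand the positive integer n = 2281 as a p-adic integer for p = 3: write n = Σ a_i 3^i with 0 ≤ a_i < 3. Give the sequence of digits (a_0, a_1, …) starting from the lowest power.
(a_0, a_1, …) = (1, 1, 1, 0, 1, 0, 0, 1)

Repeated division by 3 gives the digits low-to-high: 2281 = 1 + 1·3^1 + 1·3^2 + 1·3^4 + 1·3^7. Digit sequence: (1, 1, 1, 0, 1, 0, 0, 1).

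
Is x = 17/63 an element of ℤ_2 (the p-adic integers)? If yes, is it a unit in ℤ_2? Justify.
x ∈ ℤ_2^× (unit); v_2(x) = 0

ℤ_2 = {x ∈ ℚ_2 : v_2(x) ≥ 0} and ℤ_2^× = {x ∈ ℤ_2 : v_2(x) = 0}. Here v_2(17/63) = v_2(num) − v_2(den) = 0; compare against these criteria.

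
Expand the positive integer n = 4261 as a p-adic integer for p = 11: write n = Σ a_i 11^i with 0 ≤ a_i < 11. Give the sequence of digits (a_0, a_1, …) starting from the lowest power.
(a_0, a_1, …) = (4, 2, 2, 3)

Repeated division by 11 gives the digits low-to-high: 4261 = 4 + 2·11^1 + 2·11^2 + 3·11^3. Digit sequence: (4, 2, 2, 3).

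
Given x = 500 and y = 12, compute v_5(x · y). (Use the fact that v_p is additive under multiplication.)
v_5(6000) = 3

v_p(x) = 3 (factor: 500 = 5^3 · 4); v_p(y) = 0 (factor: 12 = 5^0 · 12). Additivity: v_p(xy) = v_p(x) + v_p(y) = 3 + 0 = 3. (Direct check: xy = 6000 = 5^3 · (48).)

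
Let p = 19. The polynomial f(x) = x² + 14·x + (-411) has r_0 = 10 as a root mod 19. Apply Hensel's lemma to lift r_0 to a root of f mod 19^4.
r_3 = 78575 (mod 130321)

Hensel: r_{i+1} = r_i − f(r_i)·(f′(r_i))^{-1} mod 19^{i+2}, f′(x) = 2x + 14. Iterate:
  r_0 = 10 (mod 19)
  r_1 = 238 (mod 361)
  r_2 = 3126 (mod 6859)
  r_3 = 78575 (mod 130321)
Final: r = 78575 satisfies f(r) ≡ 0 mod 19^4.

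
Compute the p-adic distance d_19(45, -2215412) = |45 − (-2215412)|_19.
d_19(45, -2215412) = 1/130321

Step 1 — x − y = 45 − (-2215412) = 2215457. Step 2 — v_19(2215457) = 4 (factor: 2215457 = (19^4 · 17); the sign does not affect v_p). Step 3 — |x − y|_19 = 19^{-4} = 1/130321.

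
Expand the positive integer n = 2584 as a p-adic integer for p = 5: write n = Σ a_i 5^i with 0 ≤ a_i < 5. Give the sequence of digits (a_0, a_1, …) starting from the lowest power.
(a_0, a_1, …) = (4, 1, 3, 0, 4)

Repeated division by 5 gives the digits low-to-high: 2584 = 4 + 1·5^1 + 3·5^2 + 4·5^4. Digit sequence: (4, 1, 3, 0, 4).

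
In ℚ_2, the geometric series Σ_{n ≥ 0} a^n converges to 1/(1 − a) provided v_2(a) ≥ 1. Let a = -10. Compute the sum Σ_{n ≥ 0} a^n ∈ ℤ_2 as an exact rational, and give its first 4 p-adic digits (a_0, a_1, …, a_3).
Σ a^n = 1/(1 − a) = 1/11;  first 4 digits = (1, 1, 0, 0)

v_2(a) = 1 ≥ 1, so the series converges in ℤ_2 to 1/(1 − a) = 1/(1 − (-10)) = 1/11. Expand this rational in ℤ_2: compute digits iteratively via d_i = x_i mod 2, x_{i+1} = (x_i − d_i)/2. The first 4 digits are (1, 1, 0, 0).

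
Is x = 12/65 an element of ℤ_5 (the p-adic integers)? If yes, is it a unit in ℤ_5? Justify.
x ∉ ℤ_5 (v_5(x) = -1 < 0)

ℤ_5 = {x ∈ ℚ_5 : v_5(x) ≥ 0} and ℤ_5^× = {x ∈ ℤ_5 : v_5(x) = 0}. Here v_5(12/65) = v_5(num) − v_5(den) = -1; compare against these criteria.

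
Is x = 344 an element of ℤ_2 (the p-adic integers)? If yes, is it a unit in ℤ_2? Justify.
x ∈ ℤ_2 but not a unit; v_2(x) = 3 > 0

ℤ_2 = {x ∈ ℚ_2 : v_2(x) ≥ 0} and ℤ_2^× = {x ∈ ℤ_2 : v_2(x) = 0}. Here v_2(344) = v_2(num) − v_2(den) = 3; compare against these criteria.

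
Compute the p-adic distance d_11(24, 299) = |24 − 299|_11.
d_11(24, 299) = 1/11

Step 1 — x − y = 24 − 299 = -275. Step 2 — v_11(-275) = 1 (factor: -275 = −(11^1 · 25); the sign does not affect v_p). Step 3 — |x − y|_11 = 11^{-1} = 1/11.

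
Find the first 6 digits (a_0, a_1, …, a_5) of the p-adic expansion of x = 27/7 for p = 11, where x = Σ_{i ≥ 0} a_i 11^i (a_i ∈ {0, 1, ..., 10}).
(a_0, …, a_5) = (7, 6, 1, 3, 6, 1)

v_11(27/7) = 0 (numerator and denominator both coprime to 11), so x ∈ ℤ_11^×. Compute digits iteratively via a_i = x_i mod 11, x_{i+1} = (x_i − a_i)/11, with x_0 = x:
  x_0 = 27/7;  a_0 = 7;  x_1 = (x_0 − 7)/11 = -2/7
  x_1 = -2/7;  a_1 = 6;  x_2 = (x_1 − 6)/11 = -4/7
  x_2 = -4/7;  a_2 = 1;  x_3 = (x_2 − 1)/11 = -1/7
  x_3 = -1/7;  a_3 = 3;  x_4 = (x_3 − 3)/11 = -2/7
  x_4 = -2/7;  a_4 = 6;  x_5 = (x_4 − 6)/11 = -4/7
  x_5 = -4/7;  a_5 = 1;  x_6 = (x_5 − 1)/11 = -1/7
Digits: (7, 6, 1, 3, 6, 1).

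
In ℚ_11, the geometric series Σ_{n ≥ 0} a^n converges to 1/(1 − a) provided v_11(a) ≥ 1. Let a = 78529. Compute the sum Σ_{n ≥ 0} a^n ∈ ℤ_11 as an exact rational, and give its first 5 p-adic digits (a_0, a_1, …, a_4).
Σ a^n = 1/(1 − a) = -1/78528;  first 5 digits = (1, 0, 0, 4, 5)

v_11(a) = 3 ≥ 1, so the series converges in ℤ_11 to 1/(1 − a) = 1/(1 − 78529) = -1/78528. Expand this rational in ℤ_11: compute digits iteratively via d_i = x_i mod 11, x_{i+1} = (x_i − d_i)/11. The first 5 digits are (1, 0, 0, 4, 5).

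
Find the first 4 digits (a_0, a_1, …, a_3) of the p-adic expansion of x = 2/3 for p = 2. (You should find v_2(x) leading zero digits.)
(a_0, …, a_3) = (0, 1, 1, 0)

v_2(2/3) = 1, so a_0 = ... = a_0 = 0. Factor out: x = 2^1 · u with u = 1/3 a unit in ℤ_2. Expand u iteratively via a_{v+i} = u_i mod 2, u_{i+1} = (u_i − a_{v+i})/2:
  u_0 = 1/3;  a_1 = 1;  u_1 = (u_0 − 1)/2 = -1/3
  u_1 = -1/3;  a_2 = 1;  u_2 = (u_1 − 1)/2 = -2/3
  u_2 = -2/3;  a_3 = 0;  u_3 = (u_2 − 0)/2 = -1/3
Digits: (0, 1, 1, 0).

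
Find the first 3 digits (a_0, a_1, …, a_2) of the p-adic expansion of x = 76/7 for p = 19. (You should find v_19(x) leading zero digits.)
(a_0, …, a_2) = (0, 6, 16)

v_19(76/7) = 1, so a_0 = ... = a_0 = 0. Factor out: x = 19^1 · u with u = 4/7 a unit in ℤ_19. Expand u iteratively via a_{v+i} = u_i mod 19, u_{i+1} = (u_i − a_{v+i})/19:
  u_0 = 4/7;  a_1 = 6;  u_1 = (u_0 − 6)/19 = -2/7
  u_1 = -2/7;  a_2 = 16;  u_2 = (u_1 − 16)/19 = -6/7
Digits: (0, 6, 16).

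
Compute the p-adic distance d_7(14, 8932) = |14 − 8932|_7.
d_7(14, 8932) = 1/343

Step 1 — x − y = 14 − 8932 = -8918. Step 2 — v_7(-8918) = 3 (factor: -8918 = −(7^3 · 26); the sign does not affect v_p). Step 3 — |x − y|_7 = 7^{-3} = 1/343.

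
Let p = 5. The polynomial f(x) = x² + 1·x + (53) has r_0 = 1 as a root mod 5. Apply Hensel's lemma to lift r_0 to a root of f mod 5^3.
r_2 = 116 (mod 125)

Hensel: r_{i+1} = r_i − f(r_i)·(f′(r_i))^{-1} mod 5^{i+2}, f′(x) = 2x + 1. Iterate:
  r_0 = 1 (mod 5)
  r_1 = 16 (mod 25)
  r_2 = 116 (mod 125)
Final: r = 116 satisfies f(r) ≡ 0 mod 5^3.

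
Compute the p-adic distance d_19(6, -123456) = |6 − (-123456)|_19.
d_19(6, -123456) = 1/6859

Step 1 — x − y = 6 − (-123456) = 123462. Step 2 — v_19(123462) = 3 (factor: 123462 = (19^3 · 18); the sign does not affect v_p). Step 3 — |x − y|_19 = 19^{-3} = 1/6859.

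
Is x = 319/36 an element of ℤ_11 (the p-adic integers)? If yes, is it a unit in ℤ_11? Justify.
x ∈ ℤ_11 but not a unit; v_11(x) = 1 > 0

ℤ_11 = {x ∈ ℚ_11 : v_11(x) ≥ 0} and ℤ_11^× = {x ∈ ℤ_11 : v_11(x) = 0}. Here v_11(319/36) = v_11(num) − v_11(den) = 1; compare against these criteria.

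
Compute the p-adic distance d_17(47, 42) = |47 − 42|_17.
d_17(47, 42) = 1

Step 1 — x − y = 47 − 42 = 5. Step 2 — v_17(5) = 0 (factor: 5 = (17^0 · 5); the sign does not affect v_p). Step 3 — |x − y|_17 = 17^{0} = 1.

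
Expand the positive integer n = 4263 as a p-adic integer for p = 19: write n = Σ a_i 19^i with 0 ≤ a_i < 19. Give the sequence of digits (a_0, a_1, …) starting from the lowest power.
(a_0, a_1, …) = (7, 15, 11)

Repeated division by 19 gives the digits low-to-high: 4263 = 7 + 15·19^1 + 11·19^2. Digit sequence: (7, 15, 11).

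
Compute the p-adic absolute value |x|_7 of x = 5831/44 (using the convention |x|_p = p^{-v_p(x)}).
|5831/44|_7 = 1/343

Step 1 — compute v_7(x) by factoring powers of 7 out of the numerator and denominator: v_7(5831/44) = 3. Step 2 — apply |x|_p = p^{-v_p(x)} = 7^{-3} = 1/343.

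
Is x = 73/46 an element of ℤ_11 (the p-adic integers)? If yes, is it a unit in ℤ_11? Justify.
x ∈ ℤ_11^× (unit); v_11(x) = 0

ℤ_11 = {x ∈ ℚ_11 : v_11(x) ≥ 0} and ℤ_11^× = {x ∈ ℤ_11 : v_11(x) = 0}. Here v_11(73/46) = v_11(num) − v_11(den) = 0; compare against these criteria.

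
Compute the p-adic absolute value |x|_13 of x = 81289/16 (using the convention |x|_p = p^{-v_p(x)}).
|81289/16|_13 = 1/2197

Step 1 — compute v_13(x) by factoring powers of 13 out of the numerator and denominator: v_13(81289/16) = 3. Step 2 — apply |x|_p = p^{-v_p(x)} = 13^{-3} = 1/2197.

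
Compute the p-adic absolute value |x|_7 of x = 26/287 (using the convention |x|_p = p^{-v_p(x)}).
|26/287|_7 = 7

Step 1 — compute v_7(x) by factoring powers of 7 out of the numerator and denominator: v_7(26/287) = -1. Step 2 — apply |x|_p = p^{-v_p(x)} = 7^{1} = 7.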